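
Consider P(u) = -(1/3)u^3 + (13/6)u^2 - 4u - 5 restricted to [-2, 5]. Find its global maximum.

43/3

The derivative is -u^2 + (13/3)u - 4, which vanishes at u = 4/3 and u = 3.
Compare values at every candidate in [-2, 5]: P(-2) = 43/3; P(4/3) = -589/81; P(3) = -13/2; P(5) = -25/2.
The maximum over the interval is 43/3, attained at u = -2.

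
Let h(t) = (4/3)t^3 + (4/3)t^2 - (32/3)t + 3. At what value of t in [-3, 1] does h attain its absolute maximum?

-2

h'(t) = 4t^2 + (8/3)t - 32/3, whose only zero in [-3, 1] is t = -2.
Compare values at every candidate in [-3, 1]: h(-3) = 11,  h(-2) = 19,  h(1) = -5.
The maximum over the interval is 19, attained at t = -2.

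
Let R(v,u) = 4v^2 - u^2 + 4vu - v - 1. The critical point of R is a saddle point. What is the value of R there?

-33/32

∂R/∂v = 8v + 4u - 1 = 0 and ∂R/∂u = 4v - 2u = 0, so (v, u) = (1/16, 1/8).
The Hessian has R_{vv} = 8, R_{uu} = -2, R_{vu} = 4, giving D = -32 < 0, so the point is a saddle point.
R(1/16, 1/8) = -33/32.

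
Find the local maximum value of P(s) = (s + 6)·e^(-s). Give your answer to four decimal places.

148.4132

P'(s) = 1·e^(-s) + (s + 6)·(-1)·e^(-s) = (-s - 5)·e^(-s). Since e^(-s) > 0, the only critical point is s = -5.
P''(-5) has the same sign as -1 < 0, so this is a local maximum.
P(-5) = (1)·e^(5) ≈ 148.4132.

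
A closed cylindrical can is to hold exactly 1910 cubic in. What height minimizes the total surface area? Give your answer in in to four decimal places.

With radius r and height h, πr²h = 1910 so h = 1910/(πr²), and S(r) = 2πr² + 2πrh = 2πr² + 2·1910/r.
S'(r) = 4πr − 2·1910/r² = 0 ⇒ r³ = 1910/(2π), so r ≈ 6.7238 and h = 2r ≈ 13.4477.
S''(r) = 4π + 4·1910/r³ > 0, so this is the minimum; S ≈ 852.1907.

13.4477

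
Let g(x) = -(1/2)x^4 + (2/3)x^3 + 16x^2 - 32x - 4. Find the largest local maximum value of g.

Critical points: g'(x) = -2x^3 + 2x^2 + 32x - 32 vanishes at x = -4, 1, 4.
Second-derivative test with g''(x) = -6x^2 + 4x + 32: g''(-4) = -80 < 0 ⇒ local maximum; g''(1) = 30 > 0 ⇒ local minimum; g''(4) = -48 < 0 ⇒ local maximum.
So the largest local maximum value is g(-4) = 628/3.

628/3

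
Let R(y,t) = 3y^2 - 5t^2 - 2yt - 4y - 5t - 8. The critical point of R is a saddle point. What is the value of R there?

-477/64

∂R/∂y = 6y - 2t - 4 = 0 and ∂R/∂t = -2y - 10t - 5 = 0, so (y, t) = (15/32, -19/32).
The Hessian has R_{yy} = 6, R_{tt} = -10, R_{yt} = -2, giving D = -64 < 0, so the point is a saddle point.
R(15/32, -19/32) = -477/64.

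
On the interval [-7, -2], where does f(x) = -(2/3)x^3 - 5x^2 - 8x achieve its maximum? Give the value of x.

-7

The derivative is -2x^2 - 10x - 8, whose only zero in [-7, -2] is x = -4.
Compare values at every candidate in [-7, -2]: f(-7) = 119/3; f(-4) = -16/3; f(-2) = 4/3.
The maximum over the interval is 119/3, attained at x = -7.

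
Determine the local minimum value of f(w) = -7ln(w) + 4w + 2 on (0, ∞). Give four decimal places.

5.0827

f'(w) = -7/w + 4 = 0 gives w = 7/4.
f''(w) = 7/w², which is positive for w > 0, so this is a local minimum.
f(7/4) = -7·ln(7/4) + 7 + 2 ≈ 5.0827.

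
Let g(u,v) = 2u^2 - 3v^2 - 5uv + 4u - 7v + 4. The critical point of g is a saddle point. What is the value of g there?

∂g/∂u = 4u - 5v + 4 = 0 and ∂g/∂v = -5u - 6v - 7 = 0, so (u, v) = (-59/49, -8/49).
The Hessian has g_{uu} = 4, g_{vv} = -6, g_{uv} = -5, giving D = -49 < 0, so the point is a saddle point.
g(-59/49, -8/49) = 106/49.

106/49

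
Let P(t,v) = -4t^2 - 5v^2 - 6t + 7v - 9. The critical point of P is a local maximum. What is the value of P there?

-43/10

∂P/∂t = -8t - 6 = 0 and ∂P/∂v = -10v + 7 = 0, so (t, v) = (-3/4, 7/10).
The Hessian has P_{tt} = -8, P_{vv} = -10, P_{tv} = 0, giving D = 80 > 0 with P_{tt} < 0, so the point is a local maximum.
P(-3/4, 7/10) = -43/10.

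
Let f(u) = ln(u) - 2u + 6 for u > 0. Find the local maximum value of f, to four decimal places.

f'(u) = 1/u − 2 = 0 gives u = 1/2.
f''(u) = -1/u², which is negative for u > 0, so this is a local maximum.
f(1/2) = 1·ln(1/2) - 1 + 6 ≈ 4.3069.

4.3069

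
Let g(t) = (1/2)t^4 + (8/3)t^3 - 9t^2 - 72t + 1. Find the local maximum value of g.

Critical points: g'(t) = 2t^3 + 8t^2 - 18t - 72 vanishes at t = -4, -3, 3.
Second-derivative test with g''(t) = 6t^2 + 16t - 18: g''(-4) = 14 > 0 ⇒ local minimum; g''(-3) = -12 < 0 ⇒ local maximum; g''(3) = 84 > 0 ⇒ local minimum.
Thus g has its local maximum at t = -3, with value 209/2.

209/2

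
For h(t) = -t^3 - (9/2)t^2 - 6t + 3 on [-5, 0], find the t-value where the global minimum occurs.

The derivative is -3t^2 - 9t - 6, which vanishes at t = -2 and t = -1.
Candidates: h(-5) = 91/2, h(-2) = 5, h(-1) = 11/2, h(0) = 3.
The minimum over the interval is 3, attained at t = 0.

0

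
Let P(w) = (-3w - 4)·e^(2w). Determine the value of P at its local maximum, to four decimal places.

P'(w) = (-3)·e^(2w) + (-3w - 4)·2·e^(2w) = (-6w - 11)·e^(2w). Since e^(2w) > 0, the only critical point is w = -11/6.
P''(-11/6) has the same sign as -6 < 0, so this is a local maximum.
P(-11/6) = (3/2)·e^(-11/3) ≈ 0.0383.

0.0383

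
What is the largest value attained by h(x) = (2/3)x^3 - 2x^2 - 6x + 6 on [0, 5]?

28/3

Differentiating, h'(x) = 2x^2 - 4x - 6; whose only zero in [0, 5] is x = 3.
Candidates: h(0) = 6,  h(3) = -12,  h(5) = 28/3.
The maximum over the interval is 28/3, attained at x = 5.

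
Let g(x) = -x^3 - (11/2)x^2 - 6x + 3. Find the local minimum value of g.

g'(x) = -3x^2 - 11x - 6. Setting g'(x) = 0 gives x ∈ {-3, -2/3}.
Since g''(x) = -6x - 11, we get g''(-3) = 7 > 0 ⇒ local minimum; g''(-2/3) = -7 < 0 ⇒ local maximum.
The local minimum is g(-3) = -3/2.

-3/2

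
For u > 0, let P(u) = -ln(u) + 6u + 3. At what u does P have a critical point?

1/6

P'(u) = -1/u + 6 = 0 gives u = 1/6.
P''(u) = 1/u², which is positive for u > 0, so this is a local minimum.
P(1/6) = -1·ln(1/6) + 1 + 3 ≈ 5.7918.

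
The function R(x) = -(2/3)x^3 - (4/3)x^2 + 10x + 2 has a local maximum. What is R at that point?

962/81

R'(x) = -2x^2 - (8/3)x + 10 = 0 at x = -3, 5/3.
Since R''(x) = -4x - 8/3, we get R''(-3) = 28/3 > 0 ⇒ local minimum; R''(5/3) = -28/3 < 0 ⇒ local maximum.
So the local maximum value is R(5/3) = 962/81.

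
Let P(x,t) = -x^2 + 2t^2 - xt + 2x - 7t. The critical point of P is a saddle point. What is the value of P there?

∂P/∂x = -2x - t + 2 = 0 and ∂P/∂t = -x + 4t - 7 = 0, so (x, t) = (1/9, 16/9).
The Hessian has P_{xx} = -2, P_{tt} = 4, P_{xt} = -1, giving D = -9 < 0, so the point is a saddle point.
P(1/9, 16/9) = -55/9.

-55/9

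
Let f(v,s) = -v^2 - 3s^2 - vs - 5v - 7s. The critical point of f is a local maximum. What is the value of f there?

∂f/∂v = -2v - s - 5 = 0 and ∂f/∂s = -v - 6s - 7 = 0, so (v, s) = (-23/11, -9/11).
The Hessian has f_{vv} = -2, f_{ss} = -6, f_{vs} = -1, giving D = 11 > 0 with f_{vv} < 0, so the point is a local maximum.
f(-23/11, -9/11) = 89/11.

89/11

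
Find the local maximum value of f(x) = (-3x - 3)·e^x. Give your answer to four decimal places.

f'(x) = (-3)·e^x + (-3x - 3)·1·e^x = (-3x - 6)·e^x. Since e^x > 0, the only critical point is x = -2.
f''(-2) has the same sign as -3 < 0, so this is a local maximum.
f(-2) = (3)·e^(-2) ≈ 0.4060.

0.4060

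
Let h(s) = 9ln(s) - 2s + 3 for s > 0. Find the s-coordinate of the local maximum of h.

9/2

h'(s) = 9/s − 2 = 0 gives s = 9/2.
h''(s) = -9/s², which is negative for s > 0, so this is a local maximum.
h(9/2) = 9·ln(9/2) - 9 + 3 ≈ 7.5367.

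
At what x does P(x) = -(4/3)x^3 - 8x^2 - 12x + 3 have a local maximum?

P'(x) = -4x^2 - 16x - 12 = 0 at x = -3, -1.
P''(x) = -8x - 16. P''(-3) = 8 > 0 ⇒ local minimum; P''(-1) = -8 < 0 ⇒ local maximum.
So the local maximum value is P(-1) = 25/3.

-1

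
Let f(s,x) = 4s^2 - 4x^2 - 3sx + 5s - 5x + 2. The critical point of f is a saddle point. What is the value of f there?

∂f/∂s = 8s - 3x + 5 = 0 and ∂f/∂x = -3s - 8x - 5 = 0, so (s, x) = (-55/73, -25/73).
The Hessian has f_{ss} = 8, f_{xx} = -8, f_{sx} = -3, giving D = -73 < 0, so the point is a saddle point.
f(-55/73, -25/73) = 71/73.

71/73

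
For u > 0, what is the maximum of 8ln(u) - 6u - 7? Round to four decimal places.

-12.6985

P'(u) = 8/u − 6 = 0 gives u = 4/3.
P''(u) = -8/u², which is negative for u > 0, so this is a local maximum.
P(4/3) = 8·ln(4/3) - 8 - 7 ≈ -12.6985.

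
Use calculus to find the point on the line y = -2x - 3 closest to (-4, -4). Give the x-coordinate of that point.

Minimize D(x)^2 = (x + 4)^2 + (-2x + 1)^2.
d/dx[D^2] = 2(x + 4) + 2·(-2)·(-2x + 1) = 0 ⇒ x = -2/5.
Then y = -11/5 and the distance is √(81/5) ≈ 4.0249.

-2/5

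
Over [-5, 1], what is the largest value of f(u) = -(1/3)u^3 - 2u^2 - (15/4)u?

125/12

Differentiating, f'(u) = -u^2 - 4u - 15/4; which vanishes at u = -5/2 and u = -3/2.
Candidates: f(-5) = 125/12, f(-5/2) = 25/12, f(-3/2) = 9/4, f(1) = -73/12.
Hence the absolute maximum is 125/12 at u = -5.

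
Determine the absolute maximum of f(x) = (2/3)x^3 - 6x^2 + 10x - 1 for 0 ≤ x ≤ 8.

109/3

Differentiating, f'(x) = 2x^2 - 12x + 10; which vanishes at x = 1 and x = 5.
Evaluating at the critical points and endpoints: f(0) = -1; f(1) = 11/3; f(5) = -53/3; f(8) = 109/3.
So the maximum is f(8) = 109/3.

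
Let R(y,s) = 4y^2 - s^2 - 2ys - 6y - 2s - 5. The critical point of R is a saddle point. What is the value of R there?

-24/5

∂R/∂y = 8y - 2s - 6 = 0 and ∂R/∂s = -2y - 2s - 2 = 0, so (y, s) = (2/5, -7/5).
The Hessian has R_{yy} = 8, R_{ss} = -2, R_{ys} = -2, giving D = -20 < 0, so the point is a saddle point.
R(2/5, -7/5) = -24/5.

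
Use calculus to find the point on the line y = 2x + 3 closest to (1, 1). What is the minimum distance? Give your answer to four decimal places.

Minimize D(x)^2 = (x - 1)^2 + (2x + 2)^2.
d/dx[D^2] = 2(x - 1) + 2·2·(2x + 2) = 0 ⇒ x = -3/5.
Then y = 9/5 and the distance is √(16/5) ≈ 1.7889.

1.7889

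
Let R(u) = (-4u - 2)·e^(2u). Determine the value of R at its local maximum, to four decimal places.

By the product rule, R'(u) = (-8u - 8)·e^(2u). Since e^(2u) > 0, the only critical point is u = -1.
R''(-1) has the same sign as -8 < 0, so this is a local maximum.
R(-1) = (2)·e^(-2) ≈ 0.2707.

0.2707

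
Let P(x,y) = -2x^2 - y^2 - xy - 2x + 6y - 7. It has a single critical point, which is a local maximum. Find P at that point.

39/7

∂P/∂x = -4x - y - 2 = 0 and ∂P/∂y = -x - 2y + 6 = 0, so (x, y) = (-10/7, 26/7).
The Hessian has P_{xx} = -4, P_{yy} = -2, P_{xy} = -1, giving D = 7 > 0 with P_{xx} < 0, so the point is a local maximum.
P(-10/7, 26/7) = 39/7.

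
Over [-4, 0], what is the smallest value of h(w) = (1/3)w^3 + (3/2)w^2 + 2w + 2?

-10/3

The derivative is w^2 + 3w + 2, which vanishes at w = -2 and w = -1.
Compare values at every candidate in [-4, 0]: h(-4) = -10/3, h(-2) = 4/3, h(-1) = 7/6, h(0) = 2.
Hence the absolute minimum is -10/3 at w = -4.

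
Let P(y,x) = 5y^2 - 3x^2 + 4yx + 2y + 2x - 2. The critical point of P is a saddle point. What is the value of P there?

∂P/∂y = 10y + 4x + 2 = 0 and ∂P/∂x = 4y - 6x + 2 = 0, so (y, x) = (-5/19, 3/19).
The Hessian has P_{yy} = 10, P_{xx} = -6, P_{yx} = 4, giving D = -76 < 0, so the point is a saddle point.
P(-5/19, 3/19) = -40/19.

-40/19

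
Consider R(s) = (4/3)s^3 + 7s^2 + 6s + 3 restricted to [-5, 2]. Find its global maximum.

161/3

The derivative is 4s^2 + 14s + 6, which vanishes at s = -3 and s = -1/2.
Compare values at every candidate in [-5, 2]: R(-5) = -56/3,  R(-3) = 12,  R(-1/2) = 19/12,  R(2) = 161/3.
So the maximum is R(2) = 161/3.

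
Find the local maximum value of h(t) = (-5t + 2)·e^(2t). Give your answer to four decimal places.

h'(t) = (-5)·e^(2t) + (-5t + 2)·2·e^(2t) = (-10t - 1)·e^(2t). Since e^(2t) > 0, the only critical point is t = -1/10.
h''(-1/10) has the same sign as -10 < 0, so this is a local maximum.
h(-1/10) = (5/2)·e^(-1/5) ≈ 2.0468.

2.0468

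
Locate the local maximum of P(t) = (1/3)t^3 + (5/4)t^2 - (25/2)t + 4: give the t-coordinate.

P'(t) = t^2 + (5/2)t - 25/2. Setting P'(t) = 0 gives t ∈ {-5, 5/2}.
Second-derivative test with P''(t) = 2t + 5/2: P''(-5) = -15/2 < 0 ⇒ local maximum; P''(5/2) = 15/2 > 0 ⇒ local minimum.
So the local maximum value is P(-5) = 673/12.

-5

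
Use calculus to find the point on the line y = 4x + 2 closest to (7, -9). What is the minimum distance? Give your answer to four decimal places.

9.4589

Minimize D(x)^2 = (x - 7)^2 + (4x + 11)^2.
d/dx[D^2] = 2(x - 7) + 2·4·(4x + 11) = 0 ⇒ x = -37/17.
Then y = -114/17 and the distance is √(1521/17) ≈ 9.4589.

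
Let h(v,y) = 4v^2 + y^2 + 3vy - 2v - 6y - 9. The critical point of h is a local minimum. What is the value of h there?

-25

∂h/∂v = 8v + 3y - 2 = 0 and ∂h/∂y = 3v + 2y - 6 = 0, so (v, y) = (-2, 6).
The Hessian has h_{vv} = 8, h_{yy} = 2, h_{vy} = 3, giving D = 7 > 0 with h_{vv} > 0, so the point is a local minimum.
h(-2, 6) = -25.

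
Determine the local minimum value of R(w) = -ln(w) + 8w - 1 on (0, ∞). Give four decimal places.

R'(w) = -1/w + 8 = 0 gives w = 1/8.
R''(w) = 1/w², which is positive for w > 0, so this is a local minimum.
R(1/8) = -1·ln(1/8) + 1 - 1 ≈ 2.0794.

2.0794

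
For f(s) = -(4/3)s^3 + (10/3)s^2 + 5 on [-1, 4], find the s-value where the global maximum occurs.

-1

Differentiating, f'(s) = -4s^2 + (20/3)s; which vanishes at s = 0 and s = 5/3.
Candidates: f(-1) = 29/3, f(0) = 5, f(5/3) = 655/81, f(4) = -27.
Hence the absolute maximum is 29/3 at s = -1.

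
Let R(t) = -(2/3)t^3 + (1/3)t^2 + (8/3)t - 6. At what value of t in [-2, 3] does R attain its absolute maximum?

R'(t) = -2t^2 + (2/3)t + 8/3, which vanishes at t = -1 and t = 4/3.
Evaluating at the critical points and endpoints: R(-2) = -14/3, R(-1) = -23/3, R(4/3) = -278/81, R(3) = -13.
So the maximum is R(4/3) = -278/81.

4/3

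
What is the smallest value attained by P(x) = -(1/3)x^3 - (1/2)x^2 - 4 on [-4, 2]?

Differentiating, P'(x) = -x^2 - x; which vanishes at x = -1 and x = 0.
Candidates: P(-4) = 28/3; P(-1) = -25/6; P(0) = -4; P(2) = -26/3.
So the minimum is P(2) = -26/3.

-26/3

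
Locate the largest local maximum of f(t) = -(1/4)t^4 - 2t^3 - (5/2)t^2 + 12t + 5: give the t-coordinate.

1

f'(t) = -t^3 - 6t^2 - 5t + 12. Setting f'(t) = 0 gives t ∈ {-4, -3, 1}.
Since f''(t) = -3t^2 - 12t - 5, we get f''(-4) = -5 < 0 ⇒ local maximum; f''(-3) = 4 > 0 ⇒ local minimum; f''(1) = -20 < 0 ⇒ local maximum.
So the largest local maximum value is f(1) = 49/4.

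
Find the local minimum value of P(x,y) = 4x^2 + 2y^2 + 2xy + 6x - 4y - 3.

∂P/∂x = 8x + 2y + 6 = 0 and ∂P/∂y = 2x + 4y - 4 = 0, so (x, y) = (-8/7, 11/7).
The Hessian has P_{xx} = 8, P_{yy} = 4, P_{xy} = 2, giving D = 28 > 0 with P_{xx} > 0, so the point is a local minimum.
P(-8/7, 11/7) = -67/7.

-67/7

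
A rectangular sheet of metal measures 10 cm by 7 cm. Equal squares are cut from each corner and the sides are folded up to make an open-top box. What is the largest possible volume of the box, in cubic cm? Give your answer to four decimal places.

42.3766

With cut size x, the volume is V(x) = x(10 − 2x)(7 − 2x) for 0 < x < 3.5.
V'(x) = 12x^2 − 68x + 70. Setting V'(x) = 0 gives x ≈ 1.3520 (the root in (0, 3.5)).
V''(x) = 24x − 68 is negative there, so this is the maximum; V ≈ 42.3766.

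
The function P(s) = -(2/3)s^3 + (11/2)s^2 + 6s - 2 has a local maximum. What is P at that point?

88

Critical points: P'(s) = -2s^2 + 11s + 6 vanishes at s = -1/2, 6.
P''(s) = -4s + 11. P''(-1/2) = 13 > 0 ⇒ local minimum; P''(6) = -13 < 0 ⇒ local maximum.
The local maximum is P(6) = 88.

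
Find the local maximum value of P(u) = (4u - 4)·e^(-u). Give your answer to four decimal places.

Differentiating with the product rule gives P'(u) = (-4u + 8)·e^(-u). Since e^(-u) > 0, the only critical point is u = 2.
P''(2) has the same sign as -4 < 0, so this is a local maximum.
P(2) = (4)·e^(-2) ≈ 0.5413.

0.5413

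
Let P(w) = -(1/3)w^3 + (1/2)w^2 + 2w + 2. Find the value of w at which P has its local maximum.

2

Critical points: P'(w) = -w^2 + w + 2 vanishes at w = -1, 2.
Second-derivative test with P''(w) = -2w + 1: P''(-1) = 3 > 0 ⇒ local minimum; P''(2) = -3 < 0 ⇒ local maximum.
The local maximum is P(2) = 16/3.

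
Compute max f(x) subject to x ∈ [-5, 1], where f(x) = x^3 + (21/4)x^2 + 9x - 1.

57/4

Differentiating, f'(x) = 3x^2 + (21/2)x + 9; which vanishes at x = -2 and x = -3/2.
Compare values at every candidate in [-5, 1]: f(-5) = -159/4; f(-2) = -6; f(-3/2) = -97/16; f(1) = 57/4.
So the maximum is f(1) = 57/4.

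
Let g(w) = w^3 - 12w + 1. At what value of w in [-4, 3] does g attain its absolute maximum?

Differentiating, g'(w) = 3w^2 - 12; which vanishes at w = -2 and w = 2.
Compare values at every candidate in [-4, 3]: g(-4) = -15, g(-2) = 17, g(2) = -15, g(3) = -8.
Hence the absolute maximum is 17 at w = -2.

-2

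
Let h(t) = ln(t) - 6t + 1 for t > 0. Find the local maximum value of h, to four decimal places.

h'(t) = 1/t − 6 = 0 gives t = 1/6.
h''(t) = -1/t², which is negative for t > 0, so this is a local maximum.
h(1/6) = 1·ln(1/6) - 1 + 1 ≈ -1.7918.

-1.7918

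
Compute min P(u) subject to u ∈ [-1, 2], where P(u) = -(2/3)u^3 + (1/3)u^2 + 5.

1

P'(u) = -2u^2 + (2/3)u, which vanishes at u = 0 and u = 1/3.
Compare values at every candidate in [-1, 2]: P(-1) = 6,  P(0) = 5,  P(1/3) = 406/81,  P(2) = 1.
So the minimum is P(2) = 1.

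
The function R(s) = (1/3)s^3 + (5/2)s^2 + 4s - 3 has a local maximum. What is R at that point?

-1/3

R'(s) = s^2 + 5s + 4. Setting R'(s) = 0 gives s ∈ {-4, -1}.
Second-derivative test with R''(s) = 2s + 5: R''(-4) = -3 < 0 ⇒ local maximum; R''(-1) = 3 > 0 ⇒ local minimum.
Thus R has its local maximum at s = -4, with value -1/3.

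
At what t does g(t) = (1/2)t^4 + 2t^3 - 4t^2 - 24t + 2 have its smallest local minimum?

2

g'(t) = 2t^3 + 6t^2 - 8t - 24. Setting g'(t) = 0 gives t ∈ {-3, -2, 2}.
g''(t) = 6t^2 + 12t - 8. g''(-3) = 10 > 0 ⇒ local minimum; g''(-2) = -8 < 0 ⇒ local maximum; g''(2) = 40 > 0 ⇒ local minimum.
The smallest local minimum is g(2) = -38.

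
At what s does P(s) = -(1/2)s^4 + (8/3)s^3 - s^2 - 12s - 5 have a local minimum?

P'(s) = -2s^3 + 8s^2 - 2s - 12 = 0 at s = -1, 2, 3.
P''(s) = -6s^2 + 16s - 2. P''(-1) = -24 < 0 ⇒ local maximum; P''(2) = 6 > 0 ⇒ local minimum; P''(3) = -8 < 0 ⇒ local maximum.
So the local minimum value is P(2) = -59/3.

2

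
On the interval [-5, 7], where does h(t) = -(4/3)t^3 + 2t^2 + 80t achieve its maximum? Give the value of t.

The derivative is -4t^2 + 4t + 80, which vanishes at t = -4 and t = 5.
Evaluating at the critical points and endpoints: h(-5) = -550/3; h(-4) = -608/3; h(5) = 850/3; h(7) = 602/3.
The maximum over the interval is 850/3, attained at t = 5.

5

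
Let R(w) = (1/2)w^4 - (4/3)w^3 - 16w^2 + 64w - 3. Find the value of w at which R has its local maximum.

R'(w) = 2w^3 - 4w^2 - 32w + 64. Setting R'(w) = 0 gives w ∈ {-4, 2, 4}.
Second-derivative test with R''(w) = 6w^2 - 8w - 32: R''(-4) = 96 > 0 ⇒ local minimum; R''(2) = -24 < 0 ⇒ local maximum; R''(4) = 32 > 0 ⇒ local minimum.
So the local maximum value is R(2) = 175/3.

2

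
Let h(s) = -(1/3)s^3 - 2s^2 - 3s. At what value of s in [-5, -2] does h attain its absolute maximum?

Differentiating, h'(s) = -s^2 - 4s - 3; whose only zero in [-5, -2] is s = -3.
Evaluating at the critical points and endpoints: h(-5) = 20/3,  h(-3) = 0,  h(-2) = 2/3.
The maximum over the interval is 20/3, attained at s = -5.

-5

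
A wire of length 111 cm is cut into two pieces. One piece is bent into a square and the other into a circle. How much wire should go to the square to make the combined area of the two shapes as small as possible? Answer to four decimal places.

Let x be the length used for the square. Square side x/4; circle radius (111−x)/(2π).
A(x) = (x/4)² + π·((111−x)/(2π))² = x²/16 + (111−x)²/(4π) for 0 ≤ x ≤ 111. A'(x) = x/8 − (111−x)/(2π) = 0 gives x = 4·111/(π+4) ≈ 62.1710.
A'' = 1/8 + 1/(2π) > 0, so this gives the minimum combined area; x ≈ 62.1710 cm to the square.

62.1710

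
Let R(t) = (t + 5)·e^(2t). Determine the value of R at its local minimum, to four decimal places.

Differentiating with the product rule gives R'(t) = (2t + 11)·e^(2t). Since e^(2t) > 0, the only critical point is t = -11/2.
R''(-11/2) has the same sign as 2 > 0, so this is a local minimum.
R(-11/2) = (-1/2)·e^(-11) ≈ -0.0000.

-0.0000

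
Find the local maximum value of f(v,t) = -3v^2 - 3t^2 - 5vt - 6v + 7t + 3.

498/11

∂f/∂v = -6v - 5t - 6 = 0 and ∂f/∂t = -5v - 6t + 7 = 0, so (v, t) = (-71/11, 72/11).
The Hessian has f_{vv} = -6, f_{tt} = -6, f_{vt} = -5, giving D = 11 > 0 with f_{vv} < 0, so the point is a local maximum.
f(-71/11, 72/11) = 498/11.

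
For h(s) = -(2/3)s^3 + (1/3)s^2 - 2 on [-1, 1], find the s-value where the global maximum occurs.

-1

The derivative is -2s^2 + (2/3)s, which vanishes at s = 0 and s = 1/3.
Candidates: h(-1) = -1, h(0) = -2, h(1/3) = -161/81, h(1) = -7/3.
The maximum over the interval is -1, attained at s = -1.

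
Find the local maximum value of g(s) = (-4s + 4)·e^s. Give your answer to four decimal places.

By the product rule, g'(s) = (-4s)·e^s. Since e^s > 0, the only critical point is s = 0.
g''(0) has the same sign as -4 < 0, so this is a local maximum.
g(0) = (4)·e^(0) ≈ 4.0000.

4.0000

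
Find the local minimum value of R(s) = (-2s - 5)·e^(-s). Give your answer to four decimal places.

-8.9634

By the product rule, R'(s) = (2s + 3)·e^(-s). Since e^(-s) > 0, the only critical point is s = -3/2.
R''(-3/2) has the same sign as 2 > 0, so this is a local minimum.
R(-3/2) = (-2)·e^(3/2) ≈ -8.9634.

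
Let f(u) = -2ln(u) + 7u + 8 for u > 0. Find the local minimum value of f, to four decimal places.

12.5055

f'(u) = -2/u + 7 = 0 gives u = 2/7.
f''(u) = 2/u², which is positive for u > 0, so this is a local minimum.
f(2/7) = -2·ln(2/7) + 2 + 8 ≈ 12.5055.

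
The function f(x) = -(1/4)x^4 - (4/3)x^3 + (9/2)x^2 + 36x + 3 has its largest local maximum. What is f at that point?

f'(x) = -x^3 - 4x^2 + 9x + 36 = 0 at x = -4, -3, 3.
Since f''(x) = -3x^2 - 8x + 9, we get f''(-4) = -7 < 0 ⇒ local maximum; f''(-3) = 6 > 0 ⇒ local minimum; f''(3) = -42 < 0 ⇒ local maximum.
So the largest local maximum value is f(3) = 381/4.

381/4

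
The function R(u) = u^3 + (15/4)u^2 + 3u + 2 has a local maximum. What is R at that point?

3

Critical points: R'(u) = 3u^2 + (15/2)u + 3 vanishes at u = -2, -1/2.
Second-derivative test with R''(u) = 6u + 15/2: R''(-2) = -9/2 < 0 ⇒ local maximum; R''(-1/2) = 9/2 > 0 ⇒ local minimum.
The local maximum is R(-2) = 3.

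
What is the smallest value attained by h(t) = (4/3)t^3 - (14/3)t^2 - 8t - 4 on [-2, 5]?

The derivative is 4t^2 - (28/3)t - 8, which vanishes at t = -2/3 and t = 3.
Evaluating at the critical points and endpoints: h(-2) = -52/3,  h(-2/3) = -92/81,  h(3) = -34,  h(5) = 6.
The minimum over the interval is -34, attained at t = 3.

-34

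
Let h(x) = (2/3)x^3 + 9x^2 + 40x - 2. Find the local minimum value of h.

Critical points: h'(x) = 2x^2 + 18x + 40 vanishes at x = -5, -4.
Second-derivative test with h''(x) = 4x + 18: h''(-5) = -2 < 0 ⇒ local maximum; h''(-4) = 2 > 0 ⇒ local minimum.
Thus h has its local minimum at x = -4, with value -182/3.

-182/3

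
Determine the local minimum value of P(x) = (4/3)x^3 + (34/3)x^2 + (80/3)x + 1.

P'(x) = 4x^2 + (68/3)x + 80/3. Setting P'(x) = 0 gives x ∈ {-4, -5/3}.
Since P''(x) = 8x + 68/3, we get P''(-4) = -28/3 < 0 ⇒ local maximum; P''(-5/3) = 28/3 > 0 ⇒ local minimum.
So the local minimum value is P(-5/3) = -1469/81.

-1469/81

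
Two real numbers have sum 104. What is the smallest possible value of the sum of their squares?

With a + b = 104, a^2 + b^2 = a^2 + (104 − a)^2.
The derivative 2a − 2(104 − a) = 4a − 208 vanishes at a = 52; second derivative 4 > 0, a minimum.
The minimum is 2·(52)^2 = 5408.

5408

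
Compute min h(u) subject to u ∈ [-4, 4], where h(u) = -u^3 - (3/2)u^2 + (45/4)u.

h'(u) = -3u^2 - 3u + 45/4, which vanishes at u = -5/2 and u = 3/2.
Compare values at every candidate in [-4, 4]: h(-4) = -5, h(-5/2) = -175/8, h(3/2) = 81/8, h(4) = -43.
So the minimum is h(4) = -43.

-43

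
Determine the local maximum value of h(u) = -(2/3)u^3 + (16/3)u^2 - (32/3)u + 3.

3

Critical points: h'(u) = -2u^2 + (32/3)u - 32/3 vanishes at u = 4/3, 4.
h''(u) = -4u + 32/3. h''(4/3) = 16/3 > 0 ⇒ local minimum; h''(4) = -16/3 < 0 ⇒ local maximum.
The local maximum is h(4) = 3.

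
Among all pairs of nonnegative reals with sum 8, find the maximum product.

With x + y = 8, the product is P(x) = x(8 − x).
P'(x) = 8 − 2x = 0 gives x = 4; P'' = −2 < 0, so this is the maximum.
P = 4·4 = 16.

16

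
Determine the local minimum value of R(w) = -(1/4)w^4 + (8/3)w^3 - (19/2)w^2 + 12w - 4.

R'(w) = -w^3 + 8w^2 - 19w + 12. Setting R'(w) = 0 gives w ∈ {1, 3, 4}.
R''(w) = -3w^2 + 16w - 19. R''(1) = -6 < 0 ⇒ local maximum; R''(3) = 2 > 0 ⇒ local minimum; R''(4) = -3 < 0 ⇒ local maximum.
The local minimum is R(3) = -7/4.

-7/4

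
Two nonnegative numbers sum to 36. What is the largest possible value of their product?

With x + y = 36, the product is P(x) = x(36 − x).
P'(x) = 36 − 2x = 0 gives x = 18; P'' = −2 < 0, so this is the maximum.
P = 18·18 = 324.

324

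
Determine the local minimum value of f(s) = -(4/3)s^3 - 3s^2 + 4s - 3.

-37/3

f'(s) = -4s^2 - 6s + 4. Setting f'(s) = 0 gives s ∈ {-2, 1/2}.
f''(s) = -8s - 6. f''(-2) = 10 > 0 ⇒ local minimum; f''(1/2) = -10 < 0 ⇒ local maximum.
Thus f has its local minimum at s = -2, with value -37/3.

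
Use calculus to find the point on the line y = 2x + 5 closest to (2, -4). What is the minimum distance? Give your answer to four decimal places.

Minimize D(x)^2 = (x - 2)^2 + (2x + 9)^2.
d/dx[D^2] = 2(x - 2) + 2·2·(2x + 9) = 0 ⇒ x = -16/5.
Then y = -7/5 and the distance is √(169/5) ≈ 5.8138.

5.8138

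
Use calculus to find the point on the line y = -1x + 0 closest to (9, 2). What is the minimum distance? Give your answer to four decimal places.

7.7782

Minimize D(x)^2 = (x - 9)^2 + (-x - 2)^2.
d/dx[D^2] = 2(x - 9) + 2·(-1)·(-x - 2) = 0 ⇒ x = 7/2.
Then y = -7/2 and the distance is √(121/2) ≈ 7.7782.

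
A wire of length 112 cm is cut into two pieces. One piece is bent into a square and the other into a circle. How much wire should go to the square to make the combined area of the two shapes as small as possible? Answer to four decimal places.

62.7311

Let x be the length used for the square. Square side x/4; circle radius (112−x)/(2π).
A(x) = (x/4)² + π·((112−x)/(2π))² = x²/16 + (112−x)²/(4π) for 0 ≤ x ≤ 112. A'(x) = x/8 − (112−x)/(2π) = 0 gives x = 4·112/(π+4) ≈ 62.7311.
A'' = 1/8 + 1/(2π) > 0, so this gives the minimum combined area; x ≈ 62.7311 cm to the square.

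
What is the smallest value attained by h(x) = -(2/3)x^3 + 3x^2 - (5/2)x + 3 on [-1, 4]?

h'(x) = -2x^2 + 6x - 5/2, which vanishes at x = 1/2 and x = 5/2.
Candidates: h(-1) = 55/6,  h(1/2) = 29/12,  h(5/2) = 61/12,  h(4) = -5/3.
Hence the absolute minimum is -5/3 at x = 4.

-5/3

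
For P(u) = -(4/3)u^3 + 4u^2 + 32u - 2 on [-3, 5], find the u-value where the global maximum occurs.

4

The derivative is -4u^2 + 8u + 32, which vanishes at u = -2 and u = 4.
Compare values at every candidate in [-3, 5]: P(-3) = -26; P(-2) = -118/3; P(4) = 314/3; P(5) = 274/3.
The maximum over the interval is 314/3, attained at u = 4.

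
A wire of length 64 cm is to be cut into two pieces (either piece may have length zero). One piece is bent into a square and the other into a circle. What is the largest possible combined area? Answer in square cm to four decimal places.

Let x be the length used for the square. Square side x/4; circle radius (64−x)/(2π).
A(x) = (x/4)² + π·((64−x)/(2π))² = x²/16 + (64−x)²/(4π) for 0 ≤ x ≤ 64. A'(x) = x/8 − (64−x)/(2π) = 0 gives x = 4·64/(π+4) ≈ 35.8463.
A'' > 0, so the interior critical point is a minimum; the maximum is at an endpoint. A(0) = 325.9493 and A(64) = 256.0000, so the largest area is 325.9493.

325.9493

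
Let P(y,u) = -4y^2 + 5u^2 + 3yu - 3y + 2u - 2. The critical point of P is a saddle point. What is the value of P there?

∂P/∂y = -8y + 3u - 3 = 0 and ∂P/∂u = 3y + 10u + 2 = 0, so (y, u) = (-36/89, -7/89).
The Hessian has P_{yy} = -8, P_{uu} = 10, P_{yu} = 3, giving D = -89 < 0, so the point is a saddle point.
P(-36/89, -7/89) = -131/89.

-131/89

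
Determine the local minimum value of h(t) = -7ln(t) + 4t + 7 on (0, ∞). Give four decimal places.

h'(t) = -7/t + 4 = 0 gives t = 7/4.
h''(t) = 7/t², which is positive for t > 0, so this is a local minimum.
h(7/4) = -7·ln(7/4) + 7 + 7 ≈ 10.0827.

10.0827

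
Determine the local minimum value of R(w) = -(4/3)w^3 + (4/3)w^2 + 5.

5

Critical points: R'(w) = -4w^2 + (8/3)w vanishes at w = 0, 2/3.
R''(w) = -8w + 8/3. R''(0) = 8/3 > 0 ⇒ local minimum; R''(2/3) = -8/3 < 0 ⇒ local maximum.
The local minimum is R(0) = 5.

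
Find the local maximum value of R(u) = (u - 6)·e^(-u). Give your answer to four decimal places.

By the product rule, R'(u) = (-u + 7)·e^(-u). Since e^(-u) > 0, the only critical point is u = 7.
R''(7) has the same sign as -1 < 0, so this is a local maximum.
R(7) = (1)·e^(-7) ≈ 0.0009.

0.0009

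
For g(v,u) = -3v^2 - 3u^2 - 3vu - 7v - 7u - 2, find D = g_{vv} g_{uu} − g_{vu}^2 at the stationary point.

∂g/∂v = -6v - 3u - 7 = 0 and ∂g/∂u = -3v - 6u - 7 = 0, so (v, u) = (-7/9, -7/9).
The Hessian has g_{vv} = -6, g_{uu} = -6, g_{vu} = -3, giving D = 27 > 0 with g_{vv} < 0, so the point is a local maximum.
D = (-6)·(-6) − (-3)^2 = 27.

27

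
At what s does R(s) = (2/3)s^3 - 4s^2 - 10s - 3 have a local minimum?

5

R'(s) = 2s^2 - 8s - 10. Setting R'(s) = 0 gives s ∈ {-1, 5}.
Since R''(s) = 4s - 8, we get R''(-1) = -12 < 0 ⇒ local maximum; R''(5) = 12 > 0 ⇒ local minimum.
Thus R has its local minimum at s = 5, with value -209/3.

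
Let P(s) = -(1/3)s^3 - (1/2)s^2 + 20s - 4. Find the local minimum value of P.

-449/6

P'(s) = -s^2 - s + 20 = 0 at s = -5, 4.
Second-derivative test with P''(s) = -2s - 1: P''(-5) = 9 > 0 ⇒ local minimum; P''(4) = -9 < 0 ⇒ local maximum.
Thus P has its local minimum at s = -5, with value -449/6.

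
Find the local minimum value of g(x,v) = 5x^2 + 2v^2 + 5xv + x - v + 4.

∂g/∂x = 10x + 5v + 1 = 0 and ∂g/∂v = 5x + 4v - 1 = 0, so (x, v) = (-3/5, 1).
The Hessian has g_{xx} = 10, g_{vv} = 4, g_{xv} = 5, giving D = 15 > 0 with g_{xx} > 0, so the point is a local minimum.
g(-3/5, 1) = 16/5.

16/5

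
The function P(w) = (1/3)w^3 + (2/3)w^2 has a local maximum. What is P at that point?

P'(w) = w^2 + (4/3)w. Setting P'(w) = 0 gives w ∈ {-4/3, 0}.
Second-derivative test with P''(w) = 2w + 4/3: P''(-4/3) = -4/3 < 0 ⇒ local maximum; P''(0) = 4/3 > 0 ⇒ local minimum.
Thus P has its local maximum at w = -4/3, with value 32/81.

32/81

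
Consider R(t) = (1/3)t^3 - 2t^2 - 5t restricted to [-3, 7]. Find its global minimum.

-100/3

Differentiating, R'(t) = t^2 - 4t - 5; which vanishes at t = -1 and t = 5.
Evaluating at the critical points and endpoints: R(-3) = -12,  R(-1) = 8/3,  R(5) = -100/3,  R(7) = -56/3.
So the minimum is R(5) = -100/3.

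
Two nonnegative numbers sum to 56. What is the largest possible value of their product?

784

With x + y = 56, the product is P(x) = x(56 − x).
P'(x) = 56 − 2x = 0 gives x = 28; P'' = −2 < 0, so this is the maximum.
P = 28·28 = 784.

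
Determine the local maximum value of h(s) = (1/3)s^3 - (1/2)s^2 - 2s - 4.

-17/6

h'(s) = s^2 - s - 2. Setting h'(s) = 0 gives s ∈ {-1, 2}.
Since h''(s) = 2s - 1, we get h''(-1) = -3 < 0 ⇒ local maximum; h''(2) = 3 > 0 ⇒ local minimum.
Thus h has its local maximum at s = -1, with value -17/6.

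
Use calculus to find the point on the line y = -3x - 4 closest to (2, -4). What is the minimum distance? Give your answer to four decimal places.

1.8974

Minimize D(x)^2 = (x - 2)^2 + (-3x)^2.
d/dx[D^2] = 2(x - 2) + 2·(-3)·(-3x) = 0 ⇒ x = 1/5.
Then y = -23/5 and the distance is √(18/5) ≈ 1.8974.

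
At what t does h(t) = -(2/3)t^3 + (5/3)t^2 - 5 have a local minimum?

h'(t) = -2t^2 + (10/3)t = 0 at t = 0, 5/3.
h''(t) = -4t + 10/3. h''(0) = 10/3 > 0 ⇒ local minimum; h''(5/3) = -10/3 < 0 ⇒ local maximum.
So the local minimum value is h(0) = -5.

0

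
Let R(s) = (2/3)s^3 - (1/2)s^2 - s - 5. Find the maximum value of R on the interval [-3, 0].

Differentiating, R'(s) = 2s^2 - s - 1; whose only zero in [-3, 0] is s = -1/2.
Evaluating at the critical points and endpoints: R(-3) = -49/2, R(-1/2) = -113/24, R(0) = -5.
The maximum over the interval is -113/24, attained at s = -1/2.

-113/24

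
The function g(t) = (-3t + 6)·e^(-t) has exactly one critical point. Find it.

3

By the product rule, g'(t) = (3t - 9)·e^(-t). Since e^(-t) > 0, the only critical point is t = 3.
g''(3) has the same sign as 3 > 0, so this is a local minimum.
g(3) = (-3)·e^(-3) ≈ -0.1494.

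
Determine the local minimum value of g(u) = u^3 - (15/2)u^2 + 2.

-121/2

g'(u) = 3u^2 - 15u. Setting g'(u) = 0 gives u ∈ {0, 5}.
Second-derivative test with g''(u) = 6u - 15: g''(0) = -15 < 0 ⇒ local maximum; g''(5) = 15 > 0 ⇒ local minimum.
So the local minimum value is g(5) = -121/2.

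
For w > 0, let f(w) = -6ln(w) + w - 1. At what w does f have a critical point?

f'(w) = -6/w + 1 = 0 gives w = 6.
f''(w) = 6/w², which is positive for w > 0, so this is a local minimum.
f(6) = -6·ln(6) + 6 - 1 ≈ -5.7506.

6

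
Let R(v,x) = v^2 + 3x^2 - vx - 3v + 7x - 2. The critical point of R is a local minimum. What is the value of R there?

∂R/∂v = 2v - x - 3 = 0 and ∂R/∂x = -v + 6x + 7 = 0, so (v, x) = (1, -1).
The Hessian has R_{vv} = 2, R_{xx} = 6, R_{vx} = -1, giving D = 11 > 0 with R_{vv} > 0, so the point is a local minimum.
R(1, -1) = -7.

-7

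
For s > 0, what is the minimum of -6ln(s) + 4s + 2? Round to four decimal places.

f'(s) = -6/s + 4 = 0 gives s = 3/2.
f''(s) = 6/s², which is positive for s > 0, so this is a local minimum.
f(3/2) = -6·ln(3/2) + 6 + 2 ≈ 5.5672.

5.5672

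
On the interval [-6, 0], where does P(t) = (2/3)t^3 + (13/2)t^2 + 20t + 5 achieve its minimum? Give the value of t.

The derivative is 2t^2 + 13t + 20, which vanishes at t = -4 and t = -5/2.
Candidates: P(-6) = -25,  P(-4) = -41/3,  P(-5/2) = -355/24,  P(0) = 5.
The minimum over the interval is -25, attained at t = -6.

-6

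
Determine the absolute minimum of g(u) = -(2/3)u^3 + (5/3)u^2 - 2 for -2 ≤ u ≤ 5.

-131/3

Differentiating, g'(u) = -2u^2 + (10/3)u; which vanishes at u = 0 and u = 5/3.
Compare values at every candidate in [-2, 5]: g(-2) = 10; g(0) = -2; g(5/3) = -37/81; g(5) = -131/3.
Hence the absolute minimum is -131/3 at u = 5.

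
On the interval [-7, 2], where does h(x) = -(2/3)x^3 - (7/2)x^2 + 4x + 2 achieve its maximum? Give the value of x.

The derivative is -2x^2 - 7x + 4, which vanishes at x = -4 and x = 1/2.
Candidates: h(-7) = 187/6,  h(-4) = -82/3,  h(1/2) = 73/24,  h(2) = -28/3.
So the maximum is h(-7) = 187/6.

-7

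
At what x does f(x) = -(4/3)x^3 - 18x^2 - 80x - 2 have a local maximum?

-4

Critical points: f'(x) = -4x^2 - 36x - 80 vanishes at x = -5, -4.
Second-derivative test with f''(x) = -8x - 36: f''(-5) = 4 > 0 ⇒ local minimum; f''(-4) = -4 < 0 ⇒ local maximum.
The local maximum is f(-4) = 346/3.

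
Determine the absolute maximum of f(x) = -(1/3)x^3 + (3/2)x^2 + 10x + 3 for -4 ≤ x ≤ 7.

The derivative is -x^2 + 3x + 10, which vanishes at x = -2 and x = 5.
Evaluating at the critical points and endpoints: f(-4) = 25/3; f(-2) = -25/3; f(5) = 293/6; f(7) = 193/6.
The maximum over the interval is 293/6, attained at x = 5.

293/6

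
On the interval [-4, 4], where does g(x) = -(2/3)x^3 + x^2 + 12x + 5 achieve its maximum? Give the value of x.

Differentiating, g'(x) = -2x^2 + 2x + 12; which vanishes at x = -2 and x = 3.
Compare values at every candidate in [-4, 4]: g(-4) = 47/3, g(-2) = -29/3, g(3) = 32, g(4) = 79/3.
So the maximum is g(3) = 32.

3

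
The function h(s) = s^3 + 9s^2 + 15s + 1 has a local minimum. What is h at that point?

h'(s) = 3s^2 + 18s + 15. Setting h'(s) = 0 gives s ∈ {-5, -1}.
Since h''(s) = 6s + 18, we get h''(-5) = -12 < 0 ⇒ local maximum; h''(-1) = 12 > 0 ⇒ local minimum.
So the local minimum value is h(-1) = -6.

-6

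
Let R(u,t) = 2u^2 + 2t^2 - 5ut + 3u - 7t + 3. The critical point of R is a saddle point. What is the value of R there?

∂R/∂u = 4u - 5t + 3 = 0 and ∂R/∂t = -5u + 4t - 7 = 0, so (u, t) = (-23/9, -13/9).
The Hessian has R_{uu} = 4, R_{tt} = 4, R_{ut} = -5, giving D = -9 < 0, so the point is a saddle point.
R(-23/9, -13/9) = 38/9.

38/9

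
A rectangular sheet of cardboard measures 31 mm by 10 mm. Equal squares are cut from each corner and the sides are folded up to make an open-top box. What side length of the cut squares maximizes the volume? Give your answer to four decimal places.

2.2659

With cut size x, the volume is V(x) = x(31 − 2x)(10 − 2x) for 0 < x < 5.
V'(x) = 12x^2 − 164x + 310. Setting V'(x) = 0 gives x ≈ 2.2659 (the root in (0, 5)).
V''(x) = 24x − 164 is negative there, so this is the maximum; V ≈ 327.9514.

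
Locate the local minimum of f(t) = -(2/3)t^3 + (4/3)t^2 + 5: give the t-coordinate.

Critical points: f'(t) = -2t^2 + (8/3)t vanishes at t = 0, 4/3.
Second-derivative test with f''(t) = -4t + 8/3: f''(0) = 8/3 > 0 ⇒ local minimum; f''(4/3) = -8/3 < 0 ⇒ local maximum.
The local minimum is f(0) = 5.

0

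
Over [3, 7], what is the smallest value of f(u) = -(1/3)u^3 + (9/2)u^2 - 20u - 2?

f'(u) = -u^2 + 9u - 20, which vanishes at u = 4 and u = 5.
Compare values at every candidate in [3, 7]: f(3) = -61/2, f(4) = -94/3, f(5) = -187/6, f(7) = -215/6.
So the minimum is f(7) = -215/6.

-215/6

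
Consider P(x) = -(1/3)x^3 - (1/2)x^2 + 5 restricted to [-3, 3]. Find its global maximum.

19/2

The derivative is -x^2 - x, which vanishes at x = -1 and x = 0.
Compare values at every candidate in [-3, 3]: P(-3) = 19/2,  P(-1) = 29/6,  P(0) = 5,  P(3) = -17/2.
So the maximum is P(-3) = 19/2.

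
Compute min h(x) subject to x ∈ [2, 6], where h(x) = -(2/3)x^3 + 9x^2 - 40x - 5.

-65

The derivative is -2x^2 + 18x - 40, which vanishes at x = 4 and x = 5.
Candidates: h(2) = -163/3, h(4) = -191/3, h(5) = -190/3, h(6) = -65.
So the minimum is h(6) = -65.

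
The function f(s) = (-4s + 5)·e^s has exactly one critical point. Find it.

Differentiating with the product rule gives f'(s) = (-4s + 1)·e^s. Since e^s > 0, the only critical point is s = 1/4.
f''(1/4) has the same sign as -4 < 0, so this is a local maximum.
f(1/4) = (4)·e^(1/4) ≈ 5.1361.

1/4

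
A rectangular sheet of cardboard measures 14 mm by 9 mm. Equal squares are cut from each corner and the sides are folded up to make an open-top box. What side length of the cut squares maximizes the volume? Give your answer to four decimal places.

With cut size x, the volume is V(x) = x(14 − 2x)(9 − 2x) for 0 < x < 4.5.
V'(x) = 12x^2 − 92x + 126. Setting V'(x) = 0 gives x ≈ 1.7853 (the root in (0, 4.5)).
V''(x) = 24x − 92 is negative there, so this is the maximum; V ≈ 101.0933.

1.7853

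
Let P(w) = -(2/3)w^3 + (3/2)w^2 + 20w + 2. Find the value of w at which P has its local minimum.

Critical points: P'(w) = -2w^2 + 3w + 20 vanishes at w = -5/2, 4.
Since P''(w) = -4w + 3, we get P''(-5/2) = 13 > 0 ⇒ local minimum; P''(4) = -13 < 0 ⇒ local maximum.
Thus P has its local minimum at w = -5/2, with value -677/24.

-5/2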